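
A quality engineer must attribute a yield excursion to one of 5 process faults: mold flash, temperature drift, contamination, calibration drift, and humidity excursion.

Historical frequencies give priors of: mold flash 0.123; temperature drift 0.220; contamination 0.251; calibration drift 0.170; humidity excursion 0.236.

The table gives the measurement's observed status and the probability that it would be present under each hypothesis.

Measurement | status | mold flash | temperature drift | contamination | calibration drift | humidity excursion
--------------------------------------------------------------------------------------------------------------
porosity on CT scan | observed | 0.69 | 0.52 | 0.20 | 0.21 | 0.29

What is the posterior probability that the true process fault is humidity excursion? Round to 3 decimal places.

0.194

For each hypothesis, the unnormalized posterior weight is prior × likelihood:
  mold flash: 0.123 × 0.69 = 0.08487
  temperature drift: 0.220 × 0.52 = 0.1144
  contamination: 0.251 × 0.20 = 0.0502
  calibration drift: 0.170 × 0.21 = 0.0357
  humidity excursion: 0.236 × 0.29 = 0.06844
Normalizing constant Z = 0.08487 + 0.1144 + 0.0502 + 0.0357 + 0.06844 = 0.35361.
P(humidity excursion | evidence) = 0.06844 / 0.35361 ≈ 0.194.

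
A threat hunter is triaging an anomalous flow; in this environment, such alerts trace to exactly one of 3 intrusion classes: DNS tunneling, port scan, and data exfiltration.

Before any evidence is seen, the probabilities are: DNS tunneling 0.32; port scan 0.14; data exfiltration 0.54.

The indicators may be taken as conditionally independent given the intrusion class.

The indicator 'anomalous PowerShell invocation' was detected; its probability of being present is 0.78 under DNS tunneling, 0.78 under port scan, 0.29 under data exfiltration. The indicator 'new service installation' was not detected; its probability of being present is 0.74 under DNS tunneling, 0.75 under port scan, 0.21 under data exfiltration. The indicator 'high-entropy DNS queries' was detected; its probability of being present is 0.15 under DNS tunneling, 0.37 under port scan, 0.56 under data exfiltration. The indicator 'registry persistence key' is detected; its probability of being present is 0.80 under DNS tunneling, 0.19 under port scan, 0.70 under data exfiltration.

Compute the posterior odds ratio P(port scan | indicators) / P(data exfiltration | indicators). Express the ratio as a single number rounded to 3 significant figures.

Posterior odds equal prior odds times the likelihood ratio; only the two competing hypotheses matter (using 1 − P(present | H) for each absent indicator).
  port scan: 0.14 × 0.78 × (1 − 0.75) × 0.37 × 0.19 = 0.0019192
  data exfiltration: 0.54 × 0.29 × (1 − 0.21) × 0.56 × 0.70 = 0.048496
Odds(port scan : data exfiltration) = 0.0019192 / 0.048496 ≈ 0.0396.

0.0396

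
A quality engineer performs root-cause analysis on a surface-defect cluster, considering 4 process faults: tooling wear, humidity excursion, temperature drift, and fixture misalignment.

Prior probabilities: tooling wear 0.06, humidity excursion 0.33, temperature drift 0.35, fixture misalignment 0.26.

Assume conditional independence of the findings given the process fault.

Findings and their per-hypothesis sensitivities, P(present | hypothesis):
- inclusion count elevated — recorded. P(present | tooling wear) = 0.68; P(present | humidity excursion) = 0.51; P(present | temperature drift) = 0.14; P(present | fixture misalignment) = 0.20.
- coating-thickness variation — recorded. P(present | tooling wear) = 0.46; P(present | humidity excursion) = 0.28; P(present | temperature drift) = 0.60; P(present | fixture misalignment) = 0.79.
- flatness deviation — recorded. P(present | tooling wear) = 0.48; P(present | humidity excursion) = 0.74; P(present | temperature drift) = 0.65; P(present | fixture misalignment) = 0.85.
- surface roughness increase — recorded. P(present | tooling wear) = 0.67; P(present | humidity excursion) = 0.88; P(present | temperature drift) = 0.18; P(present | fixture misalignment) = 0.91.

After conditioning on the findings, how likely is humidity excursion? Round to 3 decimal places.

For each hypothesis, the unnormalized posterior weight is prior × product of the finding likelihoods:
  tooling wear: 0.06 × 0.68 × 0.46 × 0.48 × 0.67 = 0.0060358
  humidity excursion: 0.33 × 0.51 × 0.28 × 0.74 × 0.88 = 0.030687
  temperature drift: 0.35 × 0.14 × 0.60 × 0.65 × 0.18 = 0.0034398
  fixture misalignment: 0.26 × 0.20 × 0.79 × 0.85 × 0.91 = 0.031775
The unnormalized weights sum to 0.071938.
P(humidity excursion | evidence) = 0.030687 / 0.071938 ≈ 0.427.

0.427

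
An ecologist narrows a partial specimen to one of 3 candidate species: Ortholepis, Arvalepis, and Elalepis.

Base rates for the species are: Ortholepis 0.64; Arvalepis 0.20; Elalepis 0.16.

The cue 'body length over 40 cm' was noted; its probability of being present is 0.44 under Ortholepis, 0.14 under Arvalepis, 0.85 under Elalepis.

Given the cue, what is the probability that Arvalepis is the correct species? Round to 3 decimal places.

By Bayes' rule, the unnormalized weight for each hypothesis is prior × likelihood:
  Ortholepis: 0.64 × 0.44 = 0.2816
  Arvalepis: 0.20 × 0.14 = 0.028
  Elalepis: 0.16 × 0.85 = 0.136
Marginal likelihood of the evidence = 0.4456.
P(Arvalepis | evidence) = 0.028 / 0.4456 ≈ 0.063.

0.063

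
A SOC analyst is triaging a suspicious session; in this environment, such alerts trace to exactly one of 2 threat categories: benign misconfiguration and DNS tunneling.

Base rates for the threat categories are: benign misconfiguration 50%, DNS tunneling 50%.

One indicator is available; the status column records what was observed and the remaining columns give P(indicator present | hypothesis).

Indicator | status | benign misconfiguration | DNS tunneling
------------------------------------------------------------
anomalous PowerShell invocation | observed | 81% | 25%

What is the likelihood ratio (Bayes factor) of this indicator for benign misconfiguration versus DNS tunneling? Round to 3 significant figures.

3.24

The Bayes factor is the ratio of the two likelihoods.
  benign misconfiguration: 0.81
  DNS tunneling: 0.25
Bayes factor = 0.81 / 0.25 ≈ 3.24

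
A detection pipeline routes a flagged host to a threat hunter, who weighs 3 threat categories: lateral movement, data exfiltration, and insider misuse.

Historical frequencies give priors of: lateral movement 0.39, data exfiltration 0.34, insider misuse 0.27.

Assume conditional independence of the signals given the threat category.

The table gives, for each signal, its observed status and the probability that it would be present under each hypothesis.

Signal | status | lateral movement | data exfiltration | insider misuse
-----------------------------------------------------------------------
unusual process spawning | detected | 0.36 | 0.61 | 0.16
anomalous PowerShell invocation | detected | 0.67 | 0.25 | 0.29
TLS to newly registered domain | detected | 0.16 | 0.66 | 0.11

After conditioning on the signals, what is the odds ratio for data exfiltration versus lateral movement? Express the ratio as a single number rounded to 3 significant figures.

2.27

Posterior odds equal prior odds times the likelihood ratio; only the two competing hypotheses matter.
  data exfiltration: 0.34 × 0.61 × 0.25 × 0.66 = 0.034221
  lateral movement: 0.39 × 0.36 × 0.67 × 0.16 = 0.015051
Posterior odds = 0.034221 / 0.015051 ≈ 2.27.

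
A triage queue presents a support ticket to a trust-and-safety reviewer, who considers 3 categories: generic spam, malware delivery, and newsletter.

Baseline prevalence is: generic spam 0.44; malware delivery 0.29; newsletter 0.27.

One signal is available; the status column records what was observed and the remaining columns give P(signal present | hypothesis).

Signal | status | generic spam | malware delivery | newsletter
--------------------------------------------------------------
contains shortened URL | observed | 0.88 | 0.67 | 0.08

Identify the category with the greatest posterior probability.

For each hypothesis, the unnormalized posterior weight is prior × likelihood:
  generic spam: 0.44 × 0.88 = 0.3872
  malware delivery: 0.29 × 0.67 = 0.1943
  newsletter: 0.27 × 0.08 = 0.0216
Normalizing constant Z = 0.3872 + 0.1943 + 0.0216 = 0.6031.
P(generic spam | evidence) ≈ 0.3872 / 0.6031 ≈ 0.642
P(malware delivery | evidence) ≈ 0.1943 / 0.6031 ≈ 0.322
P(newsletter | evidence) ≈ 0.0216 / 0.6031 ≈ 0.036
The largest is 0.642, so generic spam is most probable.

generic spam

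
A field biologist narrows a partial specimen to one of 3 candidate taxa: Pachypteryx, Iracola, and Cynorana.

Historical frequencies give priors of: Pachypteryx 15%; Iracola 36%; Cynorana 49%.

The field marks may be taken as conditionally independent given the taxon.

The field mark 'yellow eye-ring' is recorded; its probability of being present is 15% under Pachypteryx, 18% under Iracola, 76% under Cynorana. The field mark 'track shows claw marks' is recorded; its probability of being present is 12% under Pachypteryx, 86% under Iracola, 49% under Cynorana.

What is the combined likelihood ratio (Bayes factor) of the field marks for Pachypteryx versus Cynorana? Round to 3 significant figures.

Joint likelihood of the field mark pattern under each hypothesis:
  Pachypteryx: 0.15 × 0.12 = 0.018
  Cynorana: 0.76 × 0.49 = 0.3724
Bayes factor = 0.018 / 0.3724 ≈ 0.0483

0.0483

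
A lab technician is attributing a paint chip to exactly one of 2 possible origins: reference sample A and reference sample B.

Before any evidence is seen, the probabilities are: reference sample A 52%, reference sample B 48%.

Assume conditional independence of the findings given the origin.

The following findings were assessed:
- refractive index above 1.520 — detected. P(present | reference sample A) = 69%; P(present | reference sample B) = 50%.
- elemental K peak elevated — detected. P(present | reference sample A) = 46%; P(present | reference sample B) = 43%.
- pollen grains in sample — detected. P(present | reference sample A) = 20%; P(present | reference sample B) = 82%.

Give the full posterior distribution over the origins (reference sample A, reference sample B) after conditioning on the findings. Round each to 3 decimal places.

For each hypothesis, the unnormalized posterior weight is prior × product of the finding likelihoods:
  reference sample A: 0.52 × 0.69 × 0.46 × 0.20 = 0.03301
  reference sample B: 0.48 × 0.50 × 0.43 × 0.82 = 0.084624
The unnormalized weights sum to 0.11763.
P(reference sample A | evidence) = 0.03301 / 0.11763 ≈ 0.281
P(reference sample B | evidence) = 0.084624 / 0.11763 ≈ 0.719

0.281, 0.719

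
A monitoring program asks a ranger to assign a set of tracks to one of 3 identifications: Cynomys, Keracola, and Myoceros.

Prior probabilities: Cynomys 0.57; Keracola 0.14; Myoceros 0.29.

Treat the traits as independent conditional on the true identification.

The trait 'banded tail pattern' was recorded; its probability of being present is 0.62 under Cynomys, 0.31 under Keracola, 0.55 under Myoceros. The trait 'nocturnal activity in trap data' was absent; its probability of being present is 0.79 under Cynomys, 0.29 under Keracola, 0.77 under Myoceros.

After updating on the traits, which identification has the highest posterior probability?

Cynomys

For each hypothesis, the unnormalized posterior weight is prior × product of the trait likelihoods (using 1 − P(present | H) for each absent trait):
  Cynomys: 0.57 × 0.62 × (1 − 0.79) = 0.074214
  Keracola: 0.14 × 0.31 × (1 − 0.29) = 0.030814
  Myoceros: 0.29 × 0.55 × (1 − 0.77) = 0.036685
Marginal likelihood of the evidence = 0.14171.
P(Cynomys | evidence) ≈ 0.074214 / 0.14171 ≈ 0.524
P(Keracola | evidence) ≈ 0.030814 / 0.14171 ≈ 0.217
P(Myoceros | evidence) ≈ 0.036685 / 0.14171 ≈ 0.259
The largest is 0.524, so Cynomys is most probable.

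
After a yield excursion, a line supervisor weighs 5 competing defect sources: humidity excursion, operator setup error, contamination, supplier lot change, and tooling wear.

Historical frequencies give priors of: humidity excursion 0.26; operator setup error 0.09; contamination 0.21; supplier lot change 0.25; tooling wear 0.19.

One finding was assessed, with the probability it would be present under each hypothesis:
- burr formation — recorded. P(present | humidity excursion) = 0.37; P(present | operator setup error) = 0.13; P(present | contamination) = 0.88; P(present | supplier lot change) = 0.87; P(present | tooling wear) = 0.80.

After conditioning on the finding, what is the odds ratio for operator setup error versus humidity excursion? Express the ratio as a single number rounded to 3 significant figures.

Posterior odds equal prior odds times the likelihood ratio; only the two competing hypotheses matter.
  operator setup error: 0.09 × 0.13 = 0.0117
  humidity excursion: 0.26 × 0.37 = 0.0962
Posterior odds = 0.0117 / 0.0962 ≈ 0.122.

0.122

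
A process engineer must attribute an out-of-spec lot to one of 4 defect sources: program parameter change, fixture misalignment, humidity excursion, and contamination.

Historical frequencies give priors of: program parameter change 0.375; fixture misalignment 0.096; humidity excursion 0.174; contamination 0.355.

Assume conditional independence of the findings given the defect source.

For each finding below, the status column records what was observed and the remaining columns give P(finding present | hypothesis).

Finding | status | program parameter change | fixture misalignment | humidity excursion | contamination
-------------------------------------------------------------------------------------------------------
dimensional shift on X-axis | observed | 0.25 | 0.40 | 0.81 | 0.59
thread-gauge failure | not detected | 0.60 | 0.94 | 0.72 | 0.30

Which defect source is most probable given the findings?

By Bayes' rule with conditional independence, the unnormalized weight for each hypothesis is prior × ∏ likelihoods (using 1 − P(present | H) for each absent finding):
  program parameter change: 0.375 × 0.25 × (1 − 0.60) = 0.0375
  fixture misalignment: 0.096 × 0.40 × (1 − 0.94) = 0.002304
  humidity excursion: 0.174 × 0.81 × (1 − 0.72) = 0.039463
  contamination: 0.355 × 0.59 × (1 − 0.30) = 0.14661
Normalizing constant Z = 0.0375 + 0.002304 + 0.039463 + 0.14661 = 0.22588.
P(program parameter change | evidence) ≈ 0.0375 / 0.22588 ≈ 0.166
P(fixture misalignment | evidence) ≈ 0.002304 / 0.22588 ≈ 0.010
P(humidity excursion | evidence) ≈ 0.039463 / 0.22588 ≈ 0.175
P(contamination | evidence) ≈ 0.14661 / 0.22588 ≈ 0.649
The largest is 0.649, so contamination is most probable.

contamination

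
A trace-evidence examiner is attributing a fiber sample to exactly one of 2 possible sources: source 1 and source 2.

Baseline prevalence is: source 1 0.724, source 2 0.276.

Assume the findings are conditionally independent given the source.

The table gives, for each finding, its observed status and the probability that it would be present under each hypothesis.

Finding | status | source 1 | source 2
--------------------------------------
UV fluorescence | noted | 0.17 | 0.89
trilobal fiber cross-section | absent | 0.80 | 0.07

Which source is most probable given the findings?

By Bayes' rule with conditional independence, the unnormalized weight for each hypothesis is prior × ∏ likelihoods (using 1 − P(present | H) for each absent finding):
  source 1: 0.724 × 0.17 × (1 − 0.80) = 0.024616
  source 2: 0.276 × 0.89 × (1 − 0.07) = 0.22845
Marginal likelihood of the evidence = 0.25306.
P(source 1 | evidence) ≈ 0.024616 / 0.25306 ≈ 0.097
P(source 2 | evidence) ≈ 0.22845 / 0.25306 ≈ 0.903
The largest is 0.903, so source 2 is most probable.

source 2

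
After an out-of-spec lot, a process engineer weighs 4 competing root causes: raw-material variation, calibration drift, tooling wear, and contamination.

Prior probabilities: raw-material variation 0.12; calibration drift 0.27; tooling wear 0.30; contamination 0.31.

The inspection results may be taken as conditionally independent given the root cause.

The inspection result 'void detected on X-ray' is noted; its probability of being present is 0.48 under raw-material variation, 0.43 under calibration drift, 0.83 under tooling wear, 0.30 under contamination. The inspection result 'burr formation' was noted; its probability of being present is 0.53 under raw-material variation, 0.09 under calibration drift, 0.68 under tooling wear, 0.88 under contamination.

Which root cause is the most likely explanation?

tooling wear

Multiply each prior by the joint likelihood of the inspection result pattern:
  raw-material variation: 0.12 × 0.48 × 0.53 = 0.030528
  calibration drift: 0.27 × 0.43 × 0.09 = 0.010449
  tooling wear: 0.30 × 0.83 × 0.68 = 0.16932
  contamination: 0.31 × 0.30 × 0.88 = 0.08184
Normalizing constant Z = 0.030528 + 0.010449 + 0.16932 + 0.08184 = 0.29214.
P(raw-material variation | evidence) ≈ 0.030528 / 0.29214 ≈ 0.104
P(calibration drift | evidence) ≈ 0.010449 / 0.29214 ≈ 0.036
P(tooling wear | evidence) ≈ 0.16932 / 0.29214 ≈ 0.580
P(contamination | evidence) ≈ 0.08184 / 0.29214 ≈ 0.280
The largest is 0.580, so tooling wear is most probable.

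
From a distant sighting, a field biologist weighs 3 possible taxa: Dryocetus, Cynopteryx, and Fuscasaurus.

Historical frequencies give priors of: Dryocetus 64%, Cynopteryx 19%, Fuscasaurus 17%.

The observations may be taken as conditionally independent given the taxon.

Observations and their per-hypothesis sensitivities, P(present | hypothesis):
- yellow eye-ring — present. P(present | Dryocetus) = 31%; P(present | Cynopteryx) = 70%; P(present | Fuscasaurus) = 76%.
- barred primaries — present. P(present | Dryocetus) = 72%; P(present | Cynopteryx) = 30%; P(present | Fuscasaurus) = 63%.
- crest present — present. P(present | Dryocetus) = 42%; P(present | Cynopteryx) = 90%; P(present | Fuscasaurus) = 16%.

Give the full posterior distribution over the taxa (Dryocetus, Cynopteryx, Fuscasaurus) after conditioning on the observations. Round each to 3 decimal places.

0.551, 0.330, 0.120

Multiply each prior by the joint likelihood of the evidence pattern:
  Dryocetus: 0.64 × 0.31 × 0.72 × 0.42 = 0.059996
  Cynopteryx: 0.19 × 0.70 × 0.30 × 0.90 = 0.03591
  Fuscasaurus: 0.17 × 0.76 × 0.63 × 0.16 = 0.013023
Normalizing constant Z = 0.059996 + 0.03591 + 0.013023 = 0.10893.
P(Dryocetus | evidence) = 0.059996 / 0.10893 ≈ 0.551
P(Cynopteryx | evidence) = 0.03591 / 0.10893 ≈ 0.330
P(Fuscasaurus | evidence) = 0.013023 / 0.10893 ≈ 0.120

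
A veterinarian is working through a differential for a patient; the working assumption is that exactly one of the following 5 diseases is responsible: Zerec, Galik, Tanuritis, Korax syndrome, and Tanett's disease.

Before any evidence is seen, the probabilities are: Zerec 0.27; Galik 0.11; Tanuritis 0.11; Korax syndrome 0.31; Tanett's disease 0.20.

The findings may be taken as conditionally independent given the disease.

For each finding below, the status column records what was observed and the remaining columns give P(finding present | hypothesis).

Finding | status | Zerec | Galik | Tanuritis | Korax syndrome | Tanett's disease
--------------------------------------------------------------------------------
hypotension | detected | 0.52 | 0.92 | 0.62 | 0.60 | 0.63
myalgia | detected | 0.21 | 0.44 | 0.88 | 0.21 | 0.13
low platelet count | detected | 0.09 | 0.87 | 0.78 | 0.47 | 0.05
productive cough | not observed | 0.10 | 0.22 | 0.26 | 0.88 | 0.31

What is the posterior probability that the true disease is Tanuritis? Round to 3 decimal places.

Multiply each prior by the joint likelihood of the evidence pattern (using 1 − P(present | H) for each absent finding):
  Zerec: 0.27 × 0.52 × 0.21 × 0.09 × (1 − 0.10) = 0.0023882
  Galik: 0.11 × 0.92 × 0.44 × 0.87 × (1 − 0.22) = 0.030217
  Tanuritis: 0.11 × 0.62 × 0.88 × 0.78 × (1 − 0.26) = 0.034641
  Korax syndrome: 0.31 × 0.60 × 0.21 × 0.47 × (1 − 0.88) = 0.002203
  Tanett's disease: 0.20 × 0.63 × 0.13 × 0.05 × (1 − 0.31) = 0.00056511
Marginal likelihood of the evidence = 0.070014.
P(Tanuritis | evidence) = 0.034641 / 0.070014 ≈ 0.495.

0.495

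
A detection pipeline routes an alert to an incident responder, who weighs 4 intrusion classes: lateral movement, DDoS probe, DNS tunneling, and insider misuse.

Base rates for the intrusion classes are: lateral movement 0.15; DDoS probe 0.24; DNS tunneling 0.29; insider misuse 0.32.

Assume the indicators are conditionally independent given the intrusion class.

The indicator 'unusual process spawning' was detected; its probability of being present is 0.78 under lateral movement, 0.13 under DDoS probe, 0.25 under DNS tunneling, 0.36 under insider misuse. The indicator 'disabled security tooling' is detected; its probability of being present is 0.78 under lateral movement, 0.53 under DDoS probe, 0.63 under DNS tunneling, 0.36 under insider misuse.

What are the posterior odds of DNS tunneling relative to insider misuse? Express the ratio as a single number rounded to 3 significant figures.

The normalizing constant cancels in an odds ratio, so compute prior × likelihood for the two hypotheses only:
  DNS tunneling: 0.29 × 0.25 × 0.63 = 0.045675
  insider misuse: 0.32 × 0.36 × 0.36 = 0.041472
Odds(DNS tunneling : insider misuse) = 0.045675 / 0.041472 ≈ 1.10.

1.10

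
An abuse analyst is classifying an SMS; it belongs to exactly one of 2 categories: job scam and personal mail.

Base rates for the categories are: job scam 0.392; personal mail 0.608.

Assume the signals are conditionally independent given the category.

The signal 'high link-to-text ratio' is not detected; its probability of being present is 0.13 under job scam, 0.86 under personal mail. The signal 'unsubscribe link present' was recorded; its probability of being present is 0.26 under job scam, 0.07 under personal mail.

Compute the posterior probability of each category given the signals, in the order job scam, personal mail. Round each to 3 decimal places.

0.937, 0.063

By Bayes' rule with conditional independence, the unnormalized weight for each hypothesis is prior × ∏ likelihoods (using 1 − P(present | H) for each absent signal):
  job scam: 0.392 × (1 − 0.13) × 0.26 = 0.08867
  personal mail: 0.608 × (1 − 0.86) × 0.07 = 0.0059584
Normalizing constant Z = 0.08867 + 0.0059584 = 0.094629.
P(job scam | evidence) = 0.08867 / 0.094629 ≈ 0.937
P(personal mail | evidence) = 0.0059584 / 0.094629 ≈ 0.063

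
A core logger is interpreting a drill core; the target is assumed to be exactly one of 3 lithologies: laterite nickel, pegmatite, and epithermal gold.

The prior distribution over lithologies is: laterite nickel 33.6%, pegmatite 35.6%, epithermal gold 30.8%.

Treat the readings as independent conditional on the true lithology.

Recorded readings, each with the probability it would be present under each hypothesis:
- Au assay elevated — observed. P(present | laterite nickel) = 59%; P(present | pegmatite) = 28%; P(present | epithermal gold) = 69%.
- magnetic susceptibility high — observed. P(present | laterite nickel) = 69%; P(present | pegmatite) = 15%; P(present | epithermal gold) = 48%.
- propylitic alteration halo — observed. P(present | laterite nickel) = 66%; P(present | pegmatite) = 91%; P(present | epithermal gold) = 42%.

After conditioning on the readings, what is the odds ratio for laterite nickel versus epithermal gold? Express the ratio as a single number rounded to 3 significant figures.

2.11

Posterior odds equal prior odds times the likelihood ratio; only the two competing hypotheses matter.
  laterite nickel: 0.336 × 0.59 × 0.69 × 0.66 = 0.090278
  epithermal gold: 0.308 × 0.69 × 0.48 × 0.42 = 0.042844
Odds(laterite nickel : epithermal gold) = 0.090278 / 0.042844 ≈ 2.11.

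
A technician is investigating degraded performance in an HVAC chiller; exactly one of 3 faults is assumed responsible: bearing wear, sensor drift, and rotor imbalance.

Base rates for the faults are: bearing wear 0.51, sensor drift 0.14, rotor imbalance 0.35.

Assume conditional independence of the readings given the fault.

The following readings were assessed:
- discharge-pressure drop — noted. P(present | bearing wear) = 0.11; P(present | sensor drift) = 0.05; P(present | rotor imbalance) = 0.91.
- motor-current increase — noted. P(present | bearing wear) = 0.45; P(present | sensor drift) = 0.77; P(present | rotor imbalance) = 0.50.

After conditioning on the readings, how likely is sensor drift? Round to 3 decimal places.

0.028

For each hypothesis, the unnormalized posterior weight is prior × product of the reading likelihoods:
  bearing wear: 0.51 × 0.11 × 0.45 = 0.025245
  sensor drift: 0.14 × 0.05 × 0.77 = 0.00539
  rotor imbalance: 0.35 × 0.91 × 0.50 = 0.15925
Marginal likelihood of the evidence = 0.18988.
P(sensor drift | evidence) = 0.00539 / 0.18988 ≈ 0.028.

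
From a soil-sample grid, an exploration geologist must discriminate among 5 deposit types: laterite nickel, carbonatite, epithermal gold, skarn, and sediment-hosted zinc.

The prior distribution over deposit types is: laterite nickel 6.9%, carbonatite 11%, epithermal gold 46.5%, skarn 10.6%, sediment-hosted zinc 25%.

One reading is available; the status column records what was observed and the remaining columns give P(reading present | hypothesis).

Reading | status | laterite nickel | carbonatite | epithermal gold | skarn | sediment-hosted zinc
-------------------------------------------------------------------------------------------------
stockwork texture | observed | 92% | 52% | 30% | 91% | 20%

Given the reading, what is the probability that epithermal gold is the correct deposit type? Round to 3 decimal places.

0.343

For each hypothesis, the unnormalized posterior weight is prior × likelihood:
  laterite nickel: 0.069 × 0.92 = 0.06348
  carbonatite: 0.110 × 0.52 = 0.0572
  epithermal gold: 0.465 × 0.30 = 0.1395
  skarn: 0.106 × 0.91 = 0.09646
  sediment-hosted zinc: 0.250 × 0.20 = 0.05
Marginal likelihood of the evidence = 0.40664.
P(epithermal gold | evidence) = 0.1395 / 0.40664 ≈ 0.343.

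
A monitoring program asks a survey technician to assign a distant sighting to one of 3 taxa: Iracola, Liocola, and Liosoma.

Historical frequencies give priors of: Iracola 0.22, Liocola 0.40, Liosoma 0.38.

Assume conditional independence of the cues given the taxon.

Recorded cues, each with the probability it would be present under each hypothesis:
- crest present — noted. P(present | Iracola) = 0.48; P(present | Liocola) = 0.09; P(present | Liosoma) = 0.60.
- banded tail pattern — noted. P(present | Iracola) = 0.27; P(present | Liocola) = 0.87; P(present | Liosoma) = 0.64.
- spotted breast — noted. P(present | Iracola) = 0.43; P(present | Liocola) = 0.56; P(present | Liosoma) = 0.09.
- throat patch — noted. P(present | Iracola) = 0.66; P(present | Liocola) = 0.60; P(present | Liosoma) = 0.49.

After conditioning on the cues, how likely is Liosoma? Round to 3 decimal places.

By Bayes' rule with conditional independence, the unnormalized weight for each hypothesis is prior × ∏ likelihoods:
  Iracola: 0.22 × 0.48 × 0.27 × 0.43 × 0.66 = 0.0080917
  Liocola: 0.40 × 0.09 × 0.87 × 0.56 × 0.60 = 0.010524
  Liosoma: 0.38 × 0.60 × 0.64 × 0.09 × 0.49 = 0.0064351
Marginal likelihood of the evidence = 0.02505.
P(Liosoma | evidence) = 0.0064351 / 0.02505 ≈ 0.257.

0.257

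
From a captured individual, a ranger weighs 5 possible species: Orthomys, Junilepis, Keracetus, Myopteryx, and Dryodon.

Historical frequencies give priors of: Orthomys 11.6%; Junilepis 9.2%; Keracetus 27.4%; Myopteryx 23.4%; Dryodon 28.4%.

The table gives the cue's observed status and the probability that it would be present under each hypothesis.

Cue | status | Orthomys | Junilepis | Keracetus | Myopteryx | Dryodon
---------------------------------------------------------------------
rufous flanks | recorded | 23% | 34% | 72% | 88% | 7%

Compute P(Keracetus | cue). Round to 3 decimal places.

Multiply each prior by the likelihood of the cue:
  Orthomys: 0.116 × 0.23 = 0.02668
  Junilepis: 0.092 × 0.34 = 0.03128
  Keracetus: 0.274 × 0.72 = 0.19728
  Myopteryx: 0.234 × 0.88 = 0.20592
  Dryodon: 0.284 × 0.07 = 0.01988
Normalizing constant Z = 0.02668 + 0.03128 + 0.19728 + 0.20592 + 0.01988 = 0.48104.
P(Keracetus | evidence) = 0.19728 / 0.48104 ≈ 0.410.

0.410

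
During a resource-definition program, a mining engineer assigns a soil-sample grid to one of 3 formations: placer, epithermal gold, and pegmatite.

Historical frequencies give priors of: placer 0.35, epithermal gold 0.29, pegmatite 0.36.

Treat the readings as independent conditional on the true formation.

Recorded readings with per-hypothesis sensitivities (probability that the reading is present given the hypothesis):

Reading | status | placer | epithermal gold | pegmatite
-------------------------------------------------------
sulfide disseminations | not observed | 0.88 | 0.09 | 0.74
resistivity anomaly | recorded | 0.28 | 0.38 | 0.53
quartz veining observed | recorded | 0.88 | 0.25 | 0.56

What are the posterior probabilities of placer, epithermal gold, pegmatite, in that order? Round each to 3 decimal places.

For each hypothesis, the unnormalized posterior weight is prior × product of the reading likelihoods (using 1 − P(present | H) for each absent reading):
  placer: 0.35 × (1 − 0.88) × 0.28 × 0.88 = 0.010349
  epithermal gold: 0.29 × (1 − 0.09) × 0.38 × 0.25 = 0.02507
  pegmatite: 0.36 × (1 − 0.74) × 0.53 × 0.56 = 0.02778
Normalizing constant Z = 0.010349 + 0.02507 + 0.02778 = 0.0632.
P(placer | evidence) = 0.010349 / 0.0632 ≈ 0.164
P(epithermal gold | evidence) = 0.02507 / 0.0632 ≈ 0.397
P(pegmatite | evidence) = 0.02778 / 0.0632 ≈ 0.440

0.164, 0.397, 0.440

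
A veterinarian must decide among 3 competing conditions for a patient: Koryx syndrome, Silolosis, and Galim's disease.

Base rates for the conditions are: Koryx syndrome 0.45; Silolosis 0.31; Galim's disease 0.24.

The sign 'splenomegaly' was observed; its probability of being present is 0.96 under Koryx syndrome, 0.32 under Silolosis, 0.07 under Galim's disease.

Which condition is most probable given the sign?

For each hypothesis, the unnormalized posterior weight is prior × likelihood:
  Koryx syndrome: 0.45 × 0.96 = 0.432
  Silolosis: 0.31 × 0.32 = 0.0992
  Galim's disease: 0.24 × 0.07 = 0.0168
Marginal likelihood of the evidence = 0.548.
P(Koryx syndrome | evidence) ≈ 0.432 / 0.548 ≈ 0.788
P(Silolosis | evidence) ≈ 0.0992 / 0.548 ≈ 0.181
P(Galim's disease | evidence) ≈ 0.0168 / 0.548 ≈ 0.031
The largest is 0.788, so Koryx syndrome is most probable.

Koryx syndrome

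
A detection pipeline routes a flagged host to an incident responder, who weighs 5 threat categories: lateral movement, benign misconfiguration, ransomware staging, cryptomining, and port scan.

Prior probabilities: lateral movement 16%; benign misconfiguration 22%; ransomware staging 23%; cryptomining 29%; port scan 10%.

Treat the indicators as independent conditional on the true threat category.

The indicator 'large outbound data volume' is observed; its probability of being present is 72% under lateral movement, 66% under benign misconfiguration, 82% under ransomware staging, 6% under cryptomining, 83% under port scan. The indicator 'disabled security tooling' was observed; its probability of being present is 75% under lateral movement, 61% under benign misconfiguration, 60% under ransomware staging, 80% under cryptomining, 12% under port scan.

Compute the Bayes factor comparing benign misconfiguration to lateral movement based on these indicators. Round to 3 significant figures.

The Bayes factor is the ratio of the joint likelihoods of the indicator pattern under the two hypotheses.
  benign misconfiguration: 0.66 × 0.61 = 0.4026
  lateral movement: 0.72 × 0.75 = 0.54
Bayes factor = 0.4026 / 0.54 ≈ 0.746

0.746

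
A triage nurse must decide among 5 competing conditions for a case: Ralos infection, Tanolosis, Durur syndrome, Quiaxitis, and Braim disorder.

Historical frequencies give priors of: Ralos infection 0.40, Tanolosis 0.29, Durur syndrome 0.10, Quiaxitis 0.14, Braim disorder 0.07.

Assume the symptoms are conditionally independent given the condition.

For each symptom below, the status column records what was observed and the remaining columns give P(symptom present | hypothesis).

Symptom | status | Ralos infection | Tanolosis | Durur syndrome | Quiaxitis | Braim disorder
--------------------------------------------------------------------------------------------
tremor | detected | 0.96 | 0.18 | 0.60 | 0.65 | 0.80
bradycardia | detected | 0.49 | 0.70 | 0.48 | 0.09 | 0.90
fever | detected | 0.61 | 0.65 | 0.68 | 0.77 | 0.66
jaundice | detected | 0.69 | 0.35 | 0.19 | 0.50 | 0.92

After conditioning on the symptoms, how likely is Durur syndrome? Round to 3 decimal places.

Multiply each prior by the joint likelihood of the symptom pattern:
  Ralos infection: 0.40 × 0.96 × 0.49 × 0.61 × 0.69 = 0.079197
  Tanolosis: 0.29 × 0.18 × 0.70 × 0.65 × 0.35 = 0.0083128
  Durur syndrome: 0.10 × 0.60 × 0.48 × 0.68 × 0.19 = 0.003721
  Quiaxitis: 0.14 × 0.65 × 0.09 × 0.77 × 0.50 = 0.0031532
  Braim disorder: 0.07 × 0.80 × 0.90 × 0.66 × 0.92 = 0.030603
Marginal likelihood of the evidence = 0.12499.
P(Durur syndrome | evidence) = 0.003721 / 0.12499 ≈ 0.030.

0.030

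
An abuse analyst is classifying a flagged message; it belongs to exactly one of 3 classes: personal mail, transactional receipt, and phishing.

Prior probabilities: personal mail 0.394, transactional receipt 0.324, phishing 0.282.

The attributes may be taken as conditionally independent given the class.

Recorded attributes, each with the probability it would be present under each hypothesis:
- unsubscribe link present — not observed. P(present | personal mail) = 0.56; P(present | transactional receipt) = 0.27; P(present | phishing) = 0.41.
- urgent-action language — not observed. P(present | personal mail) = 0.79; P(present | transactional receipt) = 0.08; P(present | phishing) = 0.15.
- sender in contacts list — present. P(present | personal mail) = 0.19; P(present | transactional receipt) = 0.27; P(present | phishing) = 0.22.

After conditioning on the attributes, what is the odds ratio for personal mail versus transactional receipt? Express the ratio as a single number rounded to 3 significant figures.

0.118

Posterior odds equal prior odds times the likelihood ratio; only the two competing hypotheses matter (using 1 − P(present | H) for each absent attribute).
  personal mail: 0.394 × (1 − 0.56) × (1 − 0.79) × 0.19 = 0.0069171
  transactional receipt: 0.324 × (1 − 0.27) × (1 − 0.08) × 0.27 = 0.058752
Odds(personal mail : transactional receipt) = 0.0069171 / 0.058752 ≈ 0.118.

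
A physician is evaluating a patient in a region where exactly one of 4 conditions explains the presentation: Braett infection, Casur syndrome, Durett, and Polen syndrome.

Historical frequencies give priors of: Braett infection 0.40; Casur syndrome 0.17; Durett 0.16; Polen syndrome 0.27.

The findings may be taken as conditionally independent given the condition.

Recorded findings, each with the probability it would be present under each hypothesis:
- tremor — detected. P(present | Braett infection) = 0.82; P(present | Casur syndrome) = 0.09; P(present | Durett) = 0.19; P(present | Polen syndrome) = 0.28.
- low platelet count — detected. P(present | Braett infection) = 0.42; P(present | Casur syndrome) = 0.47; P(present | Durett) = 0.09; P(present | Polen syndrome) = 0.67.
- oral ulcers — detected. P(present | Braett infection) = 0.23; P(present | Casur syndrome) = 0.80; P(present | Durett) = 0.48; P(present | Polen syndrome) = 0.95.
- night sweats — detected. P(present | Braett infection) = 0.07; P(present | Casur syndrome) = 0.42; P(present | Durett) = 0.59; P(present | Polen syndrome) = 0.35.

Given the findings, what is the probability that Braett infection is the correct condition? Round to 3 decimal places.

Multiply each prior by the joint likelihood of the evidence pattern:
  Braett infection: 0.40 × 0.82 × 0.42 × 0.23 × 0.07 = 0.0022179
  Casur syndrome: 0.17 × 0.09 × 0.47 × 0.80 × 0.42 = 0.0024162
  Durett: 0.16 × 0.19 × 0.09 × 0.48 × 0.59 = 0.00077484
  Polen syndrome: 0.27 × 0.28 × 0.67 × 0.95 × 0.35 = 0.016842
Marginal likelihood of the evidence = 0.022251.
P(Braett infection | evidence) = 0.0022179 / 0.022251 ≈ 0.100.

0.100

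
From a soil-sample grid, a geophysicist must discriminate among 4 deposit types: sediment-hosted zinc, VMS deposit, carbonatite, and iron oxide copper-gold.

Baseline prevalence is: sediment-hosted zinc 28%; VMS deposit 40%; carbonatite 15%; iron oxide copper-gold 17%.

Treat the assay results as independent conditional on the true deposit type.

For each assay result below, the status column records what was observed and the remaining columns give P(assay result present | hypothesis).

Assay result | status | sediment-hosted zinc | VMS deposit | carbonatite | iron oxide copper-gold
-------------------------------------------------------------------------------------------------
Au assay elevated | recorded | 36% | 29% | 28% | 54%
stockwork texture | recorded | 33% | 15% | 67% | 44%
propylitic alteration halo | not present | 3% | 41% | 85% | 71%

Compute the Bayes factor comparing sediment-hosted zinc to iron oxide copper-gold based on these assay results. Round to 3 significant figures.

Joint likelihood of the assay result pattern under each hypothesis (using 1 − P(present | H) for each absent assay result):
  sediment-hosted zinc: 0.36 × 0.33 × (1 − 0.03) = 0.11524
  iron oxide copper-gold: 0.54 × 0.44 × (1 − 0.71) = 0.068904
Bayes factor = 0.11524 / 0.068904 ≈ 1.67

1.67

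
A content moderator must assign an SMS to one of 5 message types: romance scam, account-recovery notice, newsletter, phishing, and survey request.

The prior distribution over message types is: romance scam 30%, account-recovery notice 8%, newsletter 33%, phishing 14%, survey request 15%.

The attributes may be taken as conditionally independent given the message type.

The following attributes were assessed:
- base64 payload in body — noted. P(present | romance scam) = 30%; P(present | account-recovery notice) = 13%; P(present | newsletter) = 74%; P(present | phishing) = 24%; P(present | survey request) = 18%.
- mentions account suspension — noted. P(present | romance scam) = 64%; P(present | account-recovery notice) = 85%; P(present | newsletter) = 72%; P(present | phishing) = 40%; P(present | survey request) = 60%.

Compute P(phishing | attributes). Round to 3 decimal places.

For each hypothesis, the unnormalized posterior weight is prior × product of the attribute likelihoods:
  romance scam: 0.30 × 0.30 × 0.64 = 0.0576
  account-recovery notice: 0.08 × 0.13 × 0.85 = 0.00884
  newsletter: 0.33 × 0.74 × 0.72 = 0.17582
  phishing: 0.14 × 0.24 × 0.40 = 0.01344
  survey request: 0.15 × 0.18 × 0.60 = 0.0162
Marginal likelihood of the evidence = 0.2719.
P(phishing | evidence) = 0.01344 / 0.2719 ≈ 0.049.

0.049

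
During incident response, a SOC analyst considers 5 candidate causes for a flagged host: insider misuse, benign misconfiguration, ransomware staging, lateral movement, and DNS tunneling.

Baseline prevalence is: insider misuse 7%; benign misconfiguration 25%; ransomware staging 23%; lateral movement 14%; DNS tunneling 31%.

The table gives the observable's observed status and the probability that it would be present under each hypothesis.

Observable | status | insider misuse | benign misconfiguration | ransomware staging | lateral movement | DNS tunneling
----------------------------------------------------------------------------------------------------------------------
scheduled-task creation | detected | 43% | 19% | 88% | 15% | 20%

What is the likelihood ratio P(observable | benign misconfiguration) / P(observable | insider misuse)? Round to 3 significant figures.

0.442

Likelihood of this observable under each hypothesis:
  benign misconfiguration: 0.19
  insider misuse: 0.43
Bayes factor = 0.19 / 0.43 ≈ 0.442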